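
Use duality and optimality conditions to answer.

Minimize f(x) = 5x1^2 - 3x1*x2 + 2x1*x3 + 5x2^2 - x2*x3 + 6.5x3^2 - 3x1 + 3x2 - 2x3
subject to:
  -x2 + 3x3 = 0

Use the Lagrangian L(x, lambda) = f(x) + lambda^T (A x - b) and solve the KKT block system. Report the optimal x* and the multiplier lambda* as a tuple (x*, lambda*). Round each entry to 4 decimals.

Form the Lagrangian:
  L(x, lambda) = (1/2) x^T Q x + c^T x + lambda^T (A x - b)
Stationarity (grad_x L = 0): Q x + c + A^T lambda = 0.
Primal feasibility: A x = b.

This gives the KKT block system:
  [ Q   A^T ] [ x     ]   [-c ]
  [ A    0  ] [ lambda ] = [ b ]

Solving the linear system:
  x*      = (0.2628, -0.1596, -0.0532)
  lambda* = (0.6688)
  f(x*)   = -0.5803

x* = (0.2628, -0.1596, -0.0532), lambda* = (0.6688)


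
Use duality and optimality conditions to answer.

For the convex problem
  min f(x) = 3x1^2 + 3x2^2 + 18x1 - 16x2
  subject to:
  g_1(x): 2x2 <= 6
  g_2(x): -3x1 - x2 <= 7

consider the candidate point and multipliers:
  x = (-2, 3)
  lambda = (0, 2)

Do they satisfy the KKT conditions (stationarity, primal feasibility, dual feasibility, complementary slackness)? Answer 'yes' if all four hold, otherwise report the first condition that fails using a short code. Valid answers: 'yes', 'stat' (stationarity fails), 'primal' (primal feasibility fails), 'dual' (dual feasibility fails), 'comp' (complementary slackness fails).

Gradient of f: grad f(x) = Q x + c = (6, 2)
Constraint values g_i(x) = a_i^T x - b_i:
  g_1((-2, 3)) = 0
  g_2((-2, 3)) = -4
Stationarity residual: grad f(x) + sum_i lambda_i a_i = (0, 0)
  -> stationarity OK
Primal feasibility (all g_i <= 0): OK
Dual feasibility (all lambda_i >= 0): OK
Complementary slackness (lambda_i * g_i(x) = 0 for all i): FAILS

Verdict: the first failing condition is complementary_slackness -> comp.

comp


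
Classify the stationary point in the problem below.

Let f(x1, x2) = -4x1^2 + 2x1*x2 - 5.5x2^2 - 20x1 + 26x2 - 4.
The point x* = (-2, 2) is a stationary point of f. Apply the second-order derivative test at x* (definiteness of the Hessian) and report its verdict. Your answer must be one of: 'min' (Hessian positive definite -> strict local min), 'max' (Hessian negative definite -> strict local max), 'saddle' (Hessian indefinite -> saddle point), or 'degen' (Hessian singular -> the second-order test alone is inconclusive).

Compute the Hessian H = grad^2 f:
  H = [[-8, 2], [2, -11]]
Verify stationarity: grad f(x*) = H x* + g = (0, 0).
Eigenvalues of H: -12, -7.
Both eigenvalues < 0, so H is negative definite -> x* is a strict local max.

max


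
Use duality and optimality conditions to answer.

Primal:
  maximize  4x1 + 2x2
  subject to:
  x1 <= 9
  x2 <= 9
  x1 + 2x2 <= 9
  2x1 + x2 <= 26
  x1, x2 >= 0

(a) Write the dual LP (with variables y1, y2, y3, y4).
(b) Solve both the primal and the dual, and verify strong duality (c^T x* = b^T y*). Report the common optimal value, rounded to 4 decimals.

The standard primal-dual pair for 'max c^T x s.t. A x <= b, x >= 0' is:
  Dual:  min b^T y  s.t.  A^T y >= c,  y >= 0.

So the dual LP is:
  minimize  9y1 + 9y2 + 9y3 + 26y4
  subject to:
    y1 + y3 + 2y4 >= 4
    y2 + 2y3 + y4 >= 2
    y1, y2, y3, y4 >= 0

Solving the primal: x* = (9, 0).
  primal value c^T x* = 36.
Solving the dual: y* = (3, 0, 1, 0).
  dual value b^T y* = 36.
Strong duality: c^T x* = b^T y*. Confirmed.

36


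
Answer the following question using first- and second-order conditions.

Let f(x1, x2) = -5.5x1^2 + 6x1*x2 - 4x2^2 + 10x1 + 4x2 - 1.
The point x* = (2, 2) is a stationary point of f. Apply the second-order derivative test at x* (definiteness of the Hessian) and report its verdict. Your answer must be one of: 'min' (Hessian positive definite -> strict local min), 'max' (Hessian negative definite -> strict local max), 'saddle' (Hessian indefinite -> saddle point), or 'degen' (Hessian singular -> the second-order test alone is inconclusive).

Compute the Hessian H = grad^2 f:
  H = [[-11, 6], [6, -8]]
Verify stationarity: grad f(x*) = H x* + g = (0, 0).
Eigenvalues of H: -15.6847, -3.3153.
Both eigenvalues < 0, so H is negative definite -> x* is a strict local max.

max


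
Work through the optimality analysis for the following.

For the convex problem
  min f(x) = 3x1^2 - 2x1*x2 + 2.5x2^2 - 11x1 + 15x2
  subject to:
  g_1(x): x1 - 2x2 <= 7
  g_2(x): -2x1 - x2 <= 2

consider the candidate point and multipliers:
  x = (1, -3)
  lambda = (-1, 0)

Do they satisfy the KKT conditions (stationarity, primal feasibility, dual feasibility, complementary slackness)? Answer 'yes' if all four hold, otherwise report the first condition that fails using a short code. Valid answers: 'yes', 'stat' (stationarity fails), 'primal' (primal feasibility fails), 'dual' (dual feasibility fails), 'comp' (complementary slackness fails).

Gradient of f: grad f(x) = Q x + c = (1, -2)
Constraint values g_i(x) = a_i^T x - b_i:
  g_1((1, -3)) = 0
  g_2((1, -3)) = -1
Stationarity residual: grad f(x) + sum_i lambda_i a_i = (0, 0)
  -> stationarity OK
Primal feasibility (all g_i <= 0): OK
Dual feasibility (all lambda_i >= 0): FAILS
Complementary slackness (lambda_i * g_i(x) = 0 for all i): OK

Verdict: the first failing condition is dual_feasibility -> dual.

dual


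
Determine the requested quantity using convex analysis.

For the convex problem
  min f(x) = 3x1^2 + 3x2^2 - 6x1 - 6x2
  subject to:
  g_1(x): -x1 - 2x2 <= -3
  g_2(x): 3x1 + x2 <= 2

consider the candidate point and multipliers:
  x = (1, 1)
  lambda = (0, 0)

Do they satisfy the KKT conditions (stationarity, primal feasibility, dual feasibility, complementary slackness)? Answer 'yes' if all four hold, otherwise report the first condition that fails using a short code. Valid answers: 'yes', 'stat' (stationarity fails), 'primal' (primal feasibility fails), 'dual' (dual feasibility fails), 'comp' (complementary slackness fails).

Gradient of f: grad f(x) = Q x + c = (0, 0)
Constraint values g_i(x) = a_i^T x - b_i:
  g_1((1, 1)) = 0
  g_2((1, 1)) = 2
Stationarity residual: grad f(x) + sum_i lambda_i a_i = (0, 0)
  -> stationarity OK
Primal feasibility (all g_i <= 0): FAILS
Dual feasibility (all lambda_i >= 0): OK
Complementary slackness (lambda_i * g_i(x) = 0 for all i): OK

Verdict: the first failing condition is primal_feasibility -> primal.

primal


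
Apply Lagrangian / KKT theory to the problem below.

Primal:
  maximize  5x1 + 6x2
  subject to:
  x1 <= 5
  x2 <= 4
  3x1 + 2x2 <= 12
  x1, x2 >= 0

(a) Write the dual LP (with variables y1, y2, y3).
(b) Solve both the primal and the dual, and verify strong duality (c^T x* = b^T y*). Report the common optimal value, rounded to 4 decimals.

The standard primal-dual pair for 'max c^T x s.t. A x <= b, x >= 0' is:
  Dual:  min b^T y  s.t.  A^T y >= c,  y >= 0.

So the dual LP is:
  minimize  5y1 + 4y2 + 12y3
  subject to:
    y1 + 3y3 >= 5
    y2 + 2y3 >= 6
    y1, y2, y3 >= 0

Solving the primal: x* = (1.3333, 4).
  primal value c^T x* = 30.6667.
Solving the dual: y* = (0, 2.6667, 1.6667).
  dual value b^T y* = 30.6667.
Strong duality: c^T x* = b^T y*. Confirmed.

30.6667


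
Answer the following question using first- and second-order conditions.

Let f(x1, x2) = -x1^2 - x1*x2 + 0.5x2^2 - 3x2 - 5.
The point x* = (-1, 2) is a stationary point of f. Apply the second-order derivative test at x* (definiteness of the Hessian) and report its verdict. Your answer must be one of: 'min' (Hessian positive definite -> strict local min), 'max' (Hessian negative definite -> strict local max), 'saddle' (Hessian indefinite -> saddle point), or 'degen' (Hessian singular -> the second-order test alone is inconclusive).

Compute the Hessian H = grad^2 f:
  H = [[-2, -1], [-1, 1]]
Verify stationarity: grad f(x*) = H x* + g = (0, 0).
Eigenvalues of H: -2.3028, 1.3028.
Eigenvalues have mixed signs, so H is indefinite -> x* is a saddle point.

saddle


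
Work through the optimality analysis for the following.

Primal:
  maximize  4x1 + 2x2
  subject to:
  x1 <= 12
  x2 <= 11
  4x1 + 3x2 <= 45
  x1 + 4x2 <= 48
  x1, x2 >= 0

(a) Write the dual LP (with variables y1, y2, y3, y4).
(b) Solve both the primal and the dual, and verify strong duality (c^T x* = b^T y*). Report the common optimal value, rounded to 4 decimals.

The standard primal-dual pair for 'max c^T x s.t. A x <= b, x >= 0' is:
  Dual:  min b^T y  s.t.  A^T y >= c,  y >= 0.

So the dual LP is:
  minimize  12y1 + 11y2 + 45y3 + 48y4
  subject to:
    y1 + 4y3 + y4 >= 4
    y2 + 3y3 + 4y4 >= 2
    y1, y2, y3, y4 >= 0

Solving the primal: x* = (11.25, 0).
  primal value c^T x* = 45.
Solving the dual: y* = (0, 0, 1, 0).
  dual value b^T y* = 45.
Strong duality: c^T x* = b^T y*. Confirmed.

45


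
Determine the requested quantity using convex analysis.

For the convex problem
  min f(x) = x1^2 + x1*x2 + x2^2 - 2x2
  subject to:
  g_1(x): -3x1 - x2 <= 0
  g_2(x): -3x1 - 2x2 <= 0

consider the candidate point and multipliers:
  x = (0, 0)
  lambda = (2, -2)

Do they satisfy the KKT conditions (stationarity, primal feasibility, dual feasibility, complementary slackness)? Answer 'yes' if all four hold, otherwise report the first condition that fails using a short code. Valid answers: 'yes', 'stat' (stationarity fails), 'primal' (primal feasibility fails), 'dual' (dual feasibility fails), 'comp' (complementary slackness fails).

Gradient of f: grad f(x) = Q x + c = (0, -2)
Constraint values g_i(x) = a_i^T x - b_i:
  g_1((0, 0)) = 0
  g_2((0, 0)) = 0
Stationarity residual: grad f(x) + sum_i lambda_i a_i = (0, 0)
  -> stationarity OK
Primal feasibility (all g_i <= 0): OK
Dual feasibility (all lambda_i >= 0): FAILS
Complementary slackness (lambda_i * g_i(x) = 0 for all i): OK

Verdict: the first failing condition is dual_feasibility -> dual.

dual


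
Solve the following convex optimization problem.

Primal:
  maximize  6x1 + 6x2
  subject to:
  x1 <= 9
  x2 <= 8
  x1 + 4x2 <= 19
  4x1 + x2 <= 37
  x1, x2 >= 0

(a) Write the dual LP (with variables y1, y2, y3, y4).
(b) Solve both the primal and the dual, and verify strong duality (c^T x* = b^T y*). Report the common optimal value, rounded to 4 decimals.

The standard primal-dual pair for 'max c^T x s.t. A x <= b, x >= 0' is:
  Dual:  min b^T y  s.t.  A^T y >= c,  y >= 0.

So the dual LP is:
  minimize  9y1 + 8y2 + 19y3 + 37y4
  subject to:
    y1 + y3 + 4y4 >= 6
    y2 + 4y3 + y4 >= 6
    y1, y2, y3, y4 >= 0

Solving the primal: x* = (8.6, 2.6).
  primal value c^T x* = 67.2.
Solving the dual: y* = (0, 0, 1.2, 1.2).
  dual value b^T y* = 67.2.
Strong duality: c^T x* = b^T y*. Confirmed.

67.2


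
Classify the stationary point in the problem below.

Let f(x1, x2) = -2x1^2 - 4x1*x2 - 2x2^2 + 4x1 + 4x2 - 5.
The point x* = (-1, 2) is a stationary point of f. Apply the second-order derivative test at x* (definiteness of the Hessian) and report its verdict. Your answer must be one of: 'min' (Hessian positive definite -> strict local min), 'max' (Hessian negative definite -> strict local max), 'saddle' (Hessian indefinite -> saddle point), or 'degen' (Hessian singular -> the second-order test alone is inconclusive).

Compute the Hessian H = grad^2 f:
  H = [[-4, -4], [-4, -4]]
Verify stationarity: grad f(x*) = H x* + g = (0, 0).
Eigenvalues of H: -8, 0.
H has a zero eigenvalue (singular; negative semidefinite but not definite), so H is neither positive definite, negative definite, nor indefinite. The second-order test alone is inconclusive -> degen.
(Indeed, f is constant along the null direction of H through x*, so x* is not a strict local extremum.)

degen


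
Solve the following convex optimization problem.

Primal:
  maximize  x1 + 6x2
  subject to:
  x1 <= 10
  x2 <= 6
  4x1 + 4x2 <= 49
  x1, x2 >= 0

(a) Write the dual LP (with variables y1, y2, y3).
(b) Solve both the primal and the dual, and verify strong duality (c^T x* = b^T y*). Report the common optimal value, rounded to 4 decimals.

The standard primal-dual pair for 'max c^T x s.t. A x <= b, x >= 0' is:
  Dual:  min b^T y  s.t.  A^T y >= c,  y >= 0.

So the dual LP is:
  minimize  10y1 + 6y2 + 49y3
  subject to:
    y1 + 4y3 >= 1
    y2 + 4y3 >= 6
    y1, y2, y3 >= 0

Solving the primal: x* = (6.25, 6).
  primal value c^T x* = 42.25.
Solving the dual: y* = (0, 5, 0.25).
  dual value b^T y* = 42.25.
Strong duality: c^T x* = b^T y*. Confirmed.

42.25


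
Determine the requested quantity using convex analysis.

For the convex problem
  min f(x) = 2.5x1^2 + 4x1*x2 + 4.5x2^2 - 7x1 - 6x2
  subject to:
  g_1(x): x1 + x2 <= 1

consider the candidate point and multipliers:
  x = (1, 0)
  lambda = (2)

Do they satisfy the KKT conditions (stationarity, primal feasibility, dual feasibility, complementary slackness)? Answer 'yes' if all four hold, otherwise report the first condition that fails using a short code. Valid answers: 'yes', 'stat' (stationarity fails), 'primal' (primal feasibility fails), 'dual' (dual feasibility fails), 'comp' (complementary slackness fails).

Gradient of f: grad f(x) = Q x + c = (-2, -2)
Constraint values g_i(x) = a_i^T x - b_i:
  g_1((1, 0)) = 0
Stationarity residual: grad f(x) + sum_i lambda_i a_i = (0, 0)
  -> stationarity OK
Primal feasibility (all g_i <= 0): OK
Dual feasibility (all lambda_i >= 0): OK
Complementary slackness (lambda_i * g_i(x) = 0 for all i): OK

Verdict: yes, KKT holds.

yes


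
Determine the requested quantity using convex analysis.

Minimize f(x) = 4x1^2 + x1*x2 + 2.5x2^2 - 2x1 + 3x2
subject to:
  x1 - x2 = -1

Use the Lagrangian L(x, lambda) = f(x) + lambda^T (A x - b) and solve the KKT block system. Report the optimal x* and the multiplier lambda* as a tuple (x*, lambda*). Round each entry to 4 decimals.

Form the Lagrangian:
  L(x, lambda) = (1/2) x^T Q x + c^T x + lambda^T (A x - b)
Stationarity (grad_x L = 0): Q x + c + A^T lambda = 0.
Primal feasibility: A x = b.

This gives the KKT block system:
  [ Q   A^T ] [ x     ]   [-c ]
  [ A    0  ] [ lambda ] = [ b ]

Solving the linear system:
  x*      = (-0.4667, 0.5333)
  lambda* = (5.2)
  f(x*)   = 3.8667

x* = (-0.4667, 0.5333), lambda* = (5.2)


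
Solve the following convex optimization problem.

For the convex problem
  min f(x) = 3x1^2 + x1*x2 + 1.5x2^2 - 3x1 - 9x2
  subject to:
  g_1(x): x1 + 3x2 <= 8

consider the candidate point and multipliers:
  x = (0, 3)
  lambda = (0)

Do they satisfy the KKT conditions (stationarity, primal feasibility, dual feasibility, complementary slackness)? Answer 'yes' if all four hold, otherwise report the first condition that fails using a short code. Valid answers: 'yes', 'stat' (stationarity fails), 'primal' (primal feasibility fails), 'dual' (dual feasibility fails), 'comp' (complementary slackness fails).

Gradient of f: grad f(x) = Q x + c = (0, 0)
Constraint values g_i(x) = a_i^T x - b_i:
  g_1((0, 3)) = 1
Stationarity residual: grad f(x) + sum_i lambda_i a_i = (0, 0)
  -> stationarity OK
Primal feasibility (all g_i <= 0): FAILS
Dual feasibility (all lambda_i >= 0): OK
Complementary slackness (lambda_i * g_i(x) = 0 for all i): OK

Verdict: the first failing condition is primal_feasibility -> primal.

primal


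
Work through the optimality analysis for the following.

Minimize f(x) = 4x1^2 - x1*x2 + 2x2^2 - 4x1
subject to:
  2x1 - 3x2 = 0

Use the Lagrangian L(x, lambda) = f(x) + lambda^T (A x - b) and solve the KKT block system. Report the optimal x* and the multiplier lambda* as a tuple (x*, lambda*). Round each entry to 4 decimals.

Form the Lagrangian:
  L(x, lambda) = (1/2) x^T Q x + c^T x + lambda^T (A x - b)
Stationarity (grad_x L = 0): Q x + c + A^T lambda = 0.
Primal feasibility: A x = b.

This gives the KKT block system:
  [ Q   A^T ] [ x     ]   [-c ]
  [ A    0  ] [ lambda ] = [ b ]

Solving the linear system:
  x*      = (0.4737, 0.3158)
  lambda* = (0.2632)
  f(x*)   = -0.9474

x* = (0.4737, 0.3158), lambda* = (0.2632)


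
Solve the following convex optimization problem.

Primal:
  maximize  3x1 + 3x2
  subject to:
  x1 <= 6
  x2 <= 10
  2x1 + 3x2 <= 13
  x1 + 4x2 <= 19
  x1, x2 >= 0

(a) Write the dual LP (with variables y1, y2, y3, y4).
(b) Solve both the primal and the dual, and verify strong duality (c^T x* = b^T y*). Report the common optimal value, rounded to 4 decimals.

The standard primal-dual pair for 'max c^T x s.t. A x <= b, x >= 0' is:
  Dual:  min b^T y  s.t.  A^T y >= c,  y >= 0.

So the dual LP is:
  minimize  6y1 + 10y2 + 13y3 + 19y4
  subject to:
    y1 + 2y3 + y4 >= 3
    y2 + 3y3 + 4y4 >= 3
    y1, y2, y3, y4 >= 0

Solving the primal: x* = (6, 0.3333).
  primal value c^T x* = 19.
Solving the dual: y* = (1, 0, 1, 0).
  dual value b^T y* = 19.
Strong duality: c^T x* = b^T y*. Confirmed.

19


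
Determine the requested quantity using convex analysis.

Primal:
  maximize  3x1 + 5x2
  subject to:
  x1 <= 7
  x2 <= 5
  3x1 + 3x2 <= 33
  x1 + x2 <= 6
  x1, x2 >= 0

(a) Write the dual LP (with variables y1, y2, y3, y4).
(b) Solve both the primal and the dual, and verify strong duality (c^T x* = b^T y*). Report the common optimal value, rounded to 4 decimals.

The standard primal-dual pair for 'max c^T x s.t. A x <= b, x >= 0' is:
  Dual:  min b^T y  s.t.  A^T y >= c,  y >= 0.

So the dual LP is:
  minimize  7y1 + 5y2 + 33y3 + 6y4
  subject to:
    y1 + 3y3 + y4 >= 3
    y2 + 3y3 + y4 >= 5
    y1, y2, y3, y4 >= 0

Solving the primal: x* = (1, 5).
  primal value c^T x* = 28.
Solving the dual: y* = (0, 2, 0, 3).
  dual value b^T y* = 28.
Strong duality: c^T x* = b^T y*. Confirmed.

28


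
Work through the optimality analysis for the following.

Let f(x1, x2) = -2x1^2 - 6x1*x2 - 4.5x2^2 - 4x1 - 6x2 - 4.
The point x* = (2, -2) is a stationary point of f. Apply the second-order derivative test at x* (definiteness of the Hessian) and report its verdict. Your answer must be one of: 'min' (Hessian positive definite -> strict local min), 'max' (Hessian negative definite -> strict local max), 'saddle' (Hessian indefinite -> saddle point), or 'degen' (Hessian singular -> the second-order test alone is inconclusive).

Compute the Hessian H = grad^2 f:
  H = [[-4, -6], [-6, -9]]
Verify stationarity: grad f(x*) = H x* + g = (0, 0).
Eigenvalues of H: -13, 0.
H has a zero eigenvalue (singular; negative semidefinite but not definite), so H is neither positive definite, negative definite, nor indefinite. The second-order test alone is inconclusive -> degen.
(Indeed, f is constant along the null direction of H through x*, so x* is not a strict local extremum.)

degen


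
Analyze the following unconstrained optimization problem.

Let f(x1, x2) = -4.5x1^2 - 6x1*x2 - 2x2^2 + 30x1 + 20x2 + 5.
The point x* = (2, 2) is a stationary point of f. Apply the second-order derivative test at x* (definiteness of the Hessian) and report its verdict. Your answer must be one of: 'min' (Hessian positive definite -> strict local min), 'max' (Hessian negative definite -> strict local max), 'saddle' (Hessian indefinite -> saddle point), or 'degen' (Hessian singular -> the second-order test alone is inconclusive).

Compute the Hessian H = grad^2 f:
  H = [[-9, -6], [-6, -4]]
Verify stationarity: grad f(x*) = H x* + g = (0, 0).
Eigenvalues of H: -13, 0.
H has a zero eigenvalue (singular; negative semidefinite but not definite), so H is neither positive definite, negative definite, nor indefinite. The second-order test alone is inconclusive -> degen.
(Indeed, f is constant along the null direction of H through x*, so x* is not a strict local extremum.)

degen


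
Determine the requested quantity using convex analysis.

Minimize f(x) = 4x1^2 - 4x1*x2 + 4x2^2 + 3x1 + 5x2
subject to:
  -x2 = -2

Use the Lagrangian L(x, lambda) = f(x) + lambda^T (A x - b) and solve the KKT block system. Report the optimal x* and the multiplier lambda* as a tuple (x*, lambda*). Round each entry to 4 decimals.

Form the Lagrangian:
  L(x, lambda) = (1/2) x^T Q x + c^T x + lambda^T (A x - b)
Stationarity (grad_x L = 0): Q x + c + A^T lambda = 0.
Primal feasibility: A x = b.

This gives the KKT block system:
  [ Q   A^T ] [ x     ]   [-c ]
  [ A    0  ] [ lambda ] = [ b ]

Solving the linear system:
  x*      = (0.625, 2)
  lambda* = (18.5)
  f(x*)   = 24.4375

x* = (0.625, 2), lambda* = (18.5)


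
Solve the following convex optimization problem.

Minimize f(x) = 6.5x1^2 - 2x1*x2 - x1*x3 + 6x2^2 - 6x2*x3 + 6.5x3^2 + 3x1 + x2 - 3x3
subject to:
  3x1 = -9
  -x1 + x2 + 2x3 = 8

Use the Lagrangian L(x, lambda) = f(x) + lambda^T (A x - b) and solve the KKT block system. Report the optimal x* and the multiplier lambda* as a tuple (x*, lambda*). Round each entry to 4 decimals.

Form the Lagrangian:
  L(x, lambda) = (1/2) x^T Q x + c^T x + lambda^T (A x - b)
Stationarity (grad_x L = 0): Q x + c + A^T lambda = 0.
Primal feasibility: A x = b.

This gives the KKT block system:
  [ Q   A^T ] [ x     ]   [-c ]
  [ A    0  ] [ lambda ] = [ b ]

Solving the linear system:
  x*      = (-3, 1.1412, 1.9294)
  lambda* = (10.3647, -9.1176)
  f(x*)   = 76.2882

x* = (-3, 1.1412, 1.9294), lambda* = (10.3647, -9.1176)


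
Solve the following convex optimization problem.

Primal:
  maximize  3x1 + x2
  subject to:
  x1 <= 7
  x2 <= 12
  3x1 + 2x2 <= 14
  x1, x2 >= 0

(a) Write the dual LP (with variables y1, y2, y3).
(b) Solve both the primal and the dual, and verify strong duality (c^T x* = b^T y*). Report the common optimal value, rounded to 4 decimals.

The standard primal-dual pair for 'max c^T x s.t. A x <= b, x >= 0' is:
  Dual:  min b^T y  s.t.  A^T y >= c,  y >= 0.

So the dual LP is:
  minimize  7y1 + 12y2 + 14y3
  subject to:
    y1 + 3y3 >= 3
    y2 + 2y3 >= 1
    y1, y2, y3 >= 0

Solving the primal: x* = (4.6667, 0).
  primal value c^T x* = 14.
Solving the dual: y* = (0, 0, 1).
  dual value b^T y* = 14.
Strong duality: c^T x* = b^T y*. Confirmed.

14


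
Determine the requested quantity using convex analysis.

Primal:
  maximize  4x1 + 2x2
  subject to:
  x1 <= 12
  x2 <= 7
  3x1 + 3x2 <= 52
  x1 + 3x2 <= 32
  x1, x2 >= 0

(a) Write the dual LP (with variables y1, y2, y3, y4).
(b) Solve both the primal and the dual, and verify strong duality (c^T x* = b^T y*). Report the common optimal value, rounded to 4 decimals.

The standard primal-dual pair for 'max c^T x s.t. A x <= b, x >= 0' is:
  Dual:  min b^T y  s.t.  A^T y >= c,  y >= 0.

So the dual LP is:
  minimize  12y1 + 7y2 + 52y3 + 32y4
  subject to:
    y1 + 3y3 + y4 >= 4
    y2 + 3y3 + 3y4 >= 2
    y1, y2, y3, y4 >= 0

Solving the primal: x* = (12, 5.3333).
  primal value c^T x* = 58.6667.
Solving the dual: y* = (2, 0, 0.6667, 0).
  dual value b^T y* = 58.6667.
Strong duality: c^T x* = b^T y*. Confirmed.

58.6667


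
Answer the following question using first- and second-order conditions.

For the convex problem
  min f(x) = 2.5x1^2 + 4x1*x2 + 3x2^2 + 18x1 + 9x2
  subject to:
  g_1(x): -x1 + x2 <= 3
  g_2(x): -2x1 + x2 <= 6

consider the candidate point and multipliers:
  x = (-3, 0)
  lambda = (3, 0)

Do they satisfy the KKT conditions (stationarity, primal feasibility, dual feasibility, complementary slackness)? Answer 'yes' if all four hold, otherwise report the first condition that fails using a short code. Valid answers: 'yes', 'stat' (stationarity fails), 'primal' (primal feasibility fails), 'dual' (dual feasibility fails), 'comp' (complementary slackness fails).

Gradient of f: grad f(x) = Q x + c = (3, -3)
Constraint values g_i(x) = a_i^T x - b_i:
  g_1((-3, 0)) = 0
  g_2((-3, 0)) = 0
Stationarity residual: grad f(x) + sum_i lambda_i a_i = (0, 0)
  -> stationarity OK
Primal feasibility (all g_i <= 0): OK
Dual feasibility (all lambda_i >= 0): OK
Complementary slackness (lambda_i * g_i(x) = 0 for all i): OK

Verdict: yes, KKT holds.

yes


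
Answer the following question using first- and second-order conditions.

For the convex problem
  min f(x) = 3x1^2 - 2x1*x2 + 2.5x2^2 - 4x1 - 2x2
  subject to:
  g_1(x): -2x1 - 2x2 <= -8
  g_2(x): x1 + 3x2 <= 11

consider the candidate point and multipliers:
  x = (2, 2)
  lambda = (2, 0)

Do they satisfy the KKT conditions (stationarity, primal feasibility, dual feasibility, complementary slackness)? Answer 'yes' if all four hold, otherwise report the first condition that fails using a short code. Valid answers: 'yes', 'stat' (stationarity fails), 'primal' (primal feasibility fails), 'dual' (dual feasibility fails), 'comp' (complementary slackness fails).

Gradient of f: grad f(x) = Q x + c = (4, 4)
Constraint values g_i(x) = a_i^T x - b_i:
  g_1((2, 2)) = 0
  g_2((2, 2)) = -3
Stationarity residual: grad f(x) + sum_i lambda_i a_i = (0, 0)
  -> stationarity OK
Primal feasibility (all g_i <= 0): OK
Dual feasibility (all lambda_i >= 0): OK
Complementary slackness (lambda_i * g_i(x) = 0 for all i): OK

Verdict: yes, KKT holds.

yes


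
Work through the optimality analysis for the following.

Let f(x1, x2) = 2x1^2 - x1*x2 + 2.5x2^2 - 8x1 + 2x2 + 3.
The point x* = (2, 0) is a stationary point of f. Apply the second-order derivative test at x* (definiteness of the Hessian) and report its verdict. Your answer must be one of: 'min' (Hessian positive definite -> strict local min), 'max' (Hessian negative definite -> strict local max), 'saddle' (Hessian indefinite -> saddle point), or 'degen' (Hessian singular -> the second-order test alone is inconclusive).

Compute the Hessian H = grad^2 f:
  H = [[4, -1], [-1, 5]]
Verify stationarity: grad f(x*) = H x* + g = (0, 0).
Eigenvalues of H: 3.382, 5.618.
Both eigenvalues > 0, so H is positive definite -> x* is a strict local min.

min


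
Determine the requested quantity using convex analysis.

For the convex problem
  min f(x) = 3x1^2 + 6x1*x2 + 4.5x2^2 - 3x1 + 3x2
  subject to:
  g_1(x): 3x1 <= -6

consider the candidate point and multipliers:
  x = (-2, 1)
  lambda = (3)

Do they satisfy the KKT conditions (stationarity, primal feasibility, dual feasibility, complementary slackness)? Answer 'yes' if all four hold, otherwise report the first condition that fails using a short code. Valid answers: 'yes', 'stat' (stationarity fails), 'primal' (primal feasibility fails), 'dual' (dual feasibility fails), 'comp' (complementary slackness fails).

Gradient of f: grad f(x) = Q x + c = (-9, 0)
Constraint values g_i(x) = a_i^T x - b_i:
  g_1((-2, 1)) = 0
Stationarity residual: grad f(x) + sum_i lambda_i a_i = (0, 0)
  -> stationarity OK
Primal feasibility (all g_i <= 0): OK
Dual feasibility (all lambda_i >= 0): OK
Complementary slackness (lambda_i * g_i(x) = 0 for all i): OK

Verdict: yes, KKT holds.

yes


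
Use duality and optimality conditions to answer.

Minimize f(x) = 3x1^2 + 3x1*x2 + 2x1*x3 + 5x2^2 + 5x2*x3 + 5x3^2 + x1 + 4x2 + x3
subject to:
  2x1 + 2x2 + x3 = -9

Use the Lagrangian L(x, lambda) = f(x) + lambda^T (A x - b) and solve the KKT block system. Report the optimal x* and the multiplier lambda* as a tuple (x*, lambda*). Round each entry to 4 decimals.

Form the Lagrangian:
  L(x, lambda) = (1/2) x^T Q x + c^T x + lambda^T (A x - b)
Stationarity (grad_x L = 0): Q x + c + A^T lambda = 0.
Primal feasibility: A x = b.

This gives the KKT block system:
  [ Q   A^T ] [ x     ]   [-c ]
  [ A    0  ] [ lambda ] = [ b ]

Solving the linear system:
  x*      = (-2.8662, -1.796, 0.3244)
  lambda* = (10.4682)
  f(x*)   = 42.2441

x* = (-2.8662, -1.796, 0.3244), lambda* = (10.4682)


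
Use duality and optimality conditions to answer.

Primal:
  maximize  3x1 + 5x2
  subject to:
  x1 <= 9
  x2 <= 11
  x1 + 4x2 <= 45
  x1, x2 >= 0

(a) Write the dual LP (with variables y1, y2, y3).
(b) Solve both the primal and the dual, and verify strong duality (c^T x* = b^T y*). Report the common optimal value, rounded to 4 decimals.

The standard primal-dual pair for 'max c^T x s.t. A x <= b, x >= 0' is:
  Dual:  min b^T y  s.t.  A^T y >= c,  y >= 0.

So the dual LP is:
  minimize  9y1 + 11y2 + 45y3
  subject to:
    y1 + y3 >= 3
    y2 + 4y3 >= 5
    y1, y2, y3 >= 0

Solving the primal: x* = (9, 9).
  primal value c^T x* = 72.
Solving the dual: y* = (1.75, 0, 1.25).
  dual value b^T y* = 72.
Strong duality: c^T x* = b^T y*. Confirmed.

72


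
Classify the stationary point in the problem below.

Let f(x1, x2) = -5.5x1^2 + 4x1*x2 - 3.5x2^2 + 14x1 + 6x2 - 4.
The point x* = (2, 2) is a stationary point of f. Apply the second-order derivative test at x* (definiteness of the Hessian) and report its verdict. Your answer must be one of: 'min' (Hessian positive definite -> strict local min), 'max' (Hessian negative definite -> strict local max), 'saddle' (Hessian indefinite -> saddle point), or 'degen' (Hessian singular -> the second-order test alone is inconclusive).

Compute the Hessian H = grad^2 f:
  H = [[-11, 4], [4, -7]]
Verify stationarity: grad f(x*) = H x* + g = (0, 0).
Eigenvalues of H: -13.4721, -4.5279.
Both eigenvalues < 0, so H is negative definite -> x* is a strict local max.

max


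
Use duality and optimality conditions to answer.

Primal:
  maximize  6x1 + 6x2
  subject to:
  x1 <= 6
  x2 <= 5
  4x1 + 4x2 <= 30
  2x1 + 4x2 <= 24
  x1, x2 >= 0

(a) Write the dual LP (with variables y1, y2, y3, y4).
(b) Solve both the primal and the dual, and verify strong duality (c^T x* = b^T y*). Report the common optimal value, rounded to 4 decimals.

The standard primal-dual pair for 'max c^T x s.t. A x <= b, x >= 0' is:
  Dual:  min b^T y  s.t.  A^T y >= c,  y >= 0.

So the dual LP is:
  minimize  6y1 + 5y2 + 30y3 + 24y4
  subject to:
    y1 + 4y3 + 2y4 >= 6
    y2 + 4y3 + 4y4 >= 6
    y1, y2, y3, y4 >= 0

Solving the primal: x* = (6, 1.5).
  primal value c^T x* = 45.
Solving the dual: y* = (0, 0, 1.5, 0).
  dual value b^T y* = 45.
Strong duality: c^T x* = b^T y*. Confirmed.

45


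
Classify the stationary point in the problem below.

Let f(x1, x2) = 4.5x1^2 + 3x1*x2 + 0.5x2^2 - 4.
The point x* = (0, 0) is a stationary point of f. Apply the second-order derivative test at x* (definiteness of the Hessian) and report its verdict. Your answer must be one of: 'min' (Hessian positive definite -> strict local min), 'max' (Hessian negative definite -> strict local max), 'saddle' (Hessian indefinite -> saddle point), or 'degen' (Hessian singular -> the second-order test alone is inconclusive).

Compute the Hessian H = grad^2 f:
  H = [[9, 3], [3, 1]]
Verify stationarity: grad f(x*) = H x* + g = (0, 0).
Eigenvalues of H: 0, 10.
H has a zero eigenvalue (singular; positive semidefinite but not definite), so H is neither positive definite, negative definite, nor indefinite. The second-order test alone is inconclusive -> degen.
(Indeed, f is constant along the null direction of H through x*, so x* is not a strict local extremum.)

degen


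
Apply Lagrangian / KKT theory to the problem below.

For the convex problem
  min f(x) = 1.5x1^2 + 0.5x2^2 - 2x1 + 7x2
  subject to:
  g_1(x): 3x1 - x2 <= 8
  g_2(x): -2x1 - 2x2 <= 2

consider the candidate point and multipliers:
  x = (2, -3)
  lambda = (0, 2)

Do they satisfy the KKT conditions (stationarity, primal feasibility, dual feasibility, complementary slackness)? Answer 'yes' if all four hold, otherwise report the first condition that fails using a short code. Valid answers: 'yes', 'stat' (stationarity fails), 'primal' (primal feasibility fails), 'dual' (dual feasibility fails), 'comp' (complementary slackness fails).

Gradient of f: grad f(x) = Q x + c = (4, 4)
Constraint values g_i(x) = a_i^T x - b_i:
  g_1((2, -3)) = 1
  g_2((2, -3)) = 0
Stationarity residual: grad f(x) + sum_i lambda_i a_i = (0, 0)
  -> stationarity OK
Primal feasibility (all g_i <= 0): FAILS
Dual feasibility (all lambda_i >= 0): OK
Complementary slackness (lambda_i * g_i(x) = 0 for all i): OK

Verdict: the first failing condition is primal_feasibility -> primal.

primal


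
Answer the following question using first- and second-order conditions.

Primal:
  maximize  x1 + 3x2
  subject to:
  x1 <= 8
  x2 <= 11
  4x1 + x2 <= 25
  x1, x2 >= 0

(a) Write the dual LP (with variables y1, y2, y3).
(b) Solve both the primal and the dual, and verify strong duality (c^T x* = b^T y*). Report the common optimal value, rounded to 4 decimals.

The standard primal-dual pair for 'max c^T x s.t. A x <= b, x >= 0' is:
  Dual:  min b^T y  s.t.  A^T y >= c,  y >= 0.

So the dual LP is:
  minimize  8y1 + 11y2 + 25y3
  subject to:
    y1 + 4y3 >= 1
    y2 + y3 >= 3
    y1, y2, y3 >= 0

Solving the primal: x* = (3.5, 11).
  primal value c^T x* = 36.5.
Solving the dual: y* = (0, 2.75, 0.25).
  dual value b^T y* = 36.5.
Strong duality: c^T x* = b^T y*. Confirmed.

36.5


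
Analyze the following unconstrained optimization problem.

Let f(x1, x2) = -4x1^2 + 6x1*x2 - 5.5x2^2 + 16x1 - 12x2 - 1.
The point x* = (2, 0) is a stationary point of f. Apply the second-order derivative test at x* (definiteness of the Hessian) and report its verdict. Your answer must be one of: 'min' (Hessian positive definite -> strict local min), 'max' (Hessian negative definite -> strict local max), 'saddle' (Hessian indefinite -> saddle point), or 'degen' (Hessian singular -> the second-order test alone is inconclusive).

Compute the Hessian H = grad^2 f:
  H = [[-8, 6], [6, -11]]
Verify stationarity: grad f(x*) = H x* + g = (0, 0).
Eigenvalues of H: -15.6847, -3.3153.
Both eigenvalues < 0, so H is negative definite -> x* is a strict local max.

max


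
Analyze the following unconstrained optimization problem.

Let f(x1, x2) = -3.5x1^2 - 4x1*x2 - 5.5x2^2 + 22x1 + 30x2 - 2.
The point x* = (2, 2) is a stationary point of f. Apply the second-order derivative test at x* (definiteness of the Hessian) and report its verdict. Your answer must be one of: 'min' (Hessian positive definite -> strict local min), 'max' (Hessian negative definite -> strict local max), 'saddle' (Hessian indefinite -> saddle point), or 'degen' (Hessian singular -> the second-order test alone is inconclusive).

Compute the Hessian H = grad^2 f:
  H = [[-7, -4], [-4, -11]]
Verify stationarity: grad f(x*) = H x* + g = (0, 0).
Eigenvalues of H: -13.4721, -4.5279.
Both eigenvalues < 0, so H is negative definite -> x* is a strict local max.

max


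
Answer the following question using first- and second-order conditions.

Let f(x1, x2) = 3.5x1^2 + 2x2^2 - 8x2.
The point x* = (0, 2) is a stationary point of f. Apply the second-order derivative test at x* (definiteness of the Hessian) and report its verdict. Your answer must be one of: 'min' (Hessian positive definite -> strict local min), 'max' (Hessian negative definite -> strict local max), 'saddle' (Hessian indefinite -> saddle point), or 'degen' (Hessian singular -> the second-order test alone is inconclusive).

Compute the Hessian H = grad^2 f:
  H = [[7, 0], [0, 4]]
Verify stationarity: grad f(x*) = H x* + g = (0, 0).
Eigenvalues of H: 4, 7.
Both eigenvalues > 0, so H is positive definite -> x* is a strict local min.

min


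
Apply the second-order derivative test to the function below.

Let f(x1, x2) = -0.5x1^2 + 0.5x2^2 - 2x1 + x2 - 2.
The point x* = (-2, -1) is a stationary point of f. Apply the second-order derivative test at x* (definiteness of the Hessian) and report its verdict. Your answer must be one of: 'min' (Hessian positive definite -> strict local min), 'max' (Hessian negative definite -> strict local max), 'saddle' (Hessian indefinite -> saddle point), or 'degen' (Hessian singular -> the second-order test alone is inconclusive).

Compute the Hessian H = grad^2 f:
  H = [[-1, 0], [0, 1]]
Verify stationarity: grad f(x*) = H x* + g = (0, 0).
Eigenvalues of H: -1, 1.
Eigenvalues have mixed signs, so H is indefinite -> x* is a saddle point.

saddle


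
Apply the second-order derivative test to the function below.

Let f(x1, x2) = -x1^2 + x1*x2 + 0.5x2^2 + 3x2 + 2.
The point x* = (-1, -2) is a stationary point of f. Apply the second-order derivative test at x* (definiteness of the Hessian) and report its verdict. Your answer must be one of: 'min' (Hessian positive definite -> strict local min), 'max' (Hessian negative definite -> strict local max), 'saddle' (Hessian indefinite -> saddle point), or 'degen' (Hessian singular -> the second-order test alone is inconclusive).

Compute the Hessian H = grad^2 f:
  H = [[-2, 1], [1, 1]]
Verify stationarity: grad f(x*) = H x* + g = (0, 0).
Eigenvalues of H: -2.3028, 1.3028.
Eigenvalues have mixed signs, so H is indefinite -> x* is a saddle point.

saddle


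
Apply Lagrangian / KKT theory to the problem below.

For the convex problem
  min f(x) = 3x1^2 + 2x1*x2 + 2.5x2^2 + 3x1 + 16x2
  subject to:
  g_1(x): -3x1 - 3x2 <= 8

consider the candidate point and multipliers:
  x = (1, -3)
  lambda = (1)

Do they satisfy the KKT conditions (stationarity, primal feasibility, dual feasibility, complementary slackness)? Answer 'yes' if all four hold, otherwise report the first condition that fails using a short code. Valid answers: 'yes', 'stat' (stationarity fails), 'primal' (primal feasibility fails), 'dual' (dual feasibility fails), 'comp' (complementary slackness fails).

Gradient of f: grad f(x) = Q x + c = (3, 3)
Constraint values g_i(x) = a_i^T x - b_i:
  g_1((1, -3)) = -2
Stationarity residual: grad f(x) + sum_i lambda_i a_i = (0, 0)
  -> stationarity OK
Primal feasibility (all g_i <= 0): OK
Dual feasibility (all lambda_i >= 0): OK
Complementary slackness (lambda_i * g_i(x) = 0 for all i): FAILS

Verdict: the first failing condition is complementary_slackness -> comp.

comp


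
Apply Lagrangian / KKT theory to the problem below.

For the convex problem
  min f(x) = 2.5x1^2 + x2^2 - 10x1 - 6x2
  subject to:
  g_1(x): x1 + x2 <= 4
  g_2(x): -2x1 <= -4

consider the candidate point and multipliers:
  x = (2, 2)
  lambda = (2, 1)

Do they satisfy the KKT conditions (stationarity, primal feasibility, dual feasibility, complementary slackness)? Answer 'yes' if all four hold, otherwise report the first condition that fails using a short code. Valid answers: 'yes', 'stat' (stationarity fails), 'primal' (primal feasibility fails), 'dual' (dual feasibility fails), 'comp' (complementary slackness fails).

Gradient of f: grad f(x) = Q x + c = (0, -2)
Constraint values g_i(x) = a_i^T x - b_i:
  g_1((2, 2)) = 0
  g_2((2, 2)) = 0
Stationarity residual: grad f(x) + sum_i lambda_i a_i = (0, 0)
  -> stationarity OK
Primal feasibility (all g_i <= 0): OK
Dual feasibility (all lambda_i >= 0): OK
Complementary slackness (lambda_i * g_i(x) = 0 for all i): OK

Verdict: yes, KKT holds.

yes


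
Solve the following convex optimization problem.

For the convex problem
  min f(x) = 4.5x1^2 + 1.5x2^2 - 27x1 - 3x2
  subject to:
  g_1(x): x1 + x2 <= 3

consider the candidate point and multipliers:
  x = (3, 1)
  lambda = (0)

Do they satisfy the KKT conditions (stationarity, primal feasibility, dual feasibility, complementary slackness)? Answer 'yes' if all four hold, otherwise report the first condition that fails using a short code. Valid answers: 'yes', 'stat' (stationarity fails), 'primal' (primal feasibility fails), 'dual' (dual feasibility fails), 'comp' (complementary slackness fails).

Gradient of f: grad f(x) = Q x + c = (0, 0)
Constraint values g_i(x) = a_i^T x - b_i:
  g_1((3, 1)) = 1
Stationarity residual: grad f(x) + sum_i lambda_i a_i = (0, 0)
  -> stationarity OK
Primal feasibility (all g_i <= 0): FAILS
Dual feasibility (all lambda_i >= 0): OK
Complementary slackness (lambda_i * g_i(x) = 0 for all i): OK

Verdict: the first failing condition is primal_feasibility -> primal.

primal


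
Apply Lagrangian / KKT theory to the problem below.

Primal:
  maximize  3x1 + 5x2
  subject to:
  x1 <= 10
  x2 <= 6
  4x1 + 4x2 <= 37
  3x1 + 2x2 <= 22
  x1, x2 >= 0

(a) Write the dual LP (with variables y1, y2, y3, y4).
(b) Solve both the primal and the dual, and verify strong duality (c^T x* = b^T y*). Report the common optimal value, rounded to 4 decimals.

The standard primal-dual pair for 'max c^T x s.t. A x <= b, x >= 0' is:
  Dual:  min b^T y  s.t.  A^T y >= c,  y >= 0.

So the dual LP is:
  minimize  10y1 + 6y2 + 37y3 + 22y4
  subject to:
    y1 + 4y3 + 3y4 >= 3
    y2 + 4y3 + 2y4 >= 5
    y1, y2, y3, y4 >= 0

Solving the primal: x* = (3.25, 6).
  primal value c^T x* = 39.75.
Solving the dual: y* = (0, 2, 0.75, 0).
  dual value b^T y* = 39.75.
Strong duality: c^T x* = b^T y*. Confirmed.

39.75


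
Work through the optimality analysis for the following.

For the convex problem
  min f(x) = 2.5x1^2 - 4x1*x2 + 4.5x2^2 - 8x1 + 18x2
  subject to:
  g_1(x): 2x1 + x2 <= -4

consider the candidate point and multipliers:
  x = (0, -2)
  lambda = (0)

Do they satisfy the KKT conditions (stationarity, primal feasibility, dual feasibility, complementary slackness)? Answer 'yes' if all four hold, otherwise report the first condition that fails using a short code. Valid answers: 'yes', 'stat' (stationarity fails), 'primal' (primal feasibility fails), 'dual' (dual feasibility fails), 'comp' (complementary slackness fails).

Gradient of f: grad f(x) = Q x + c = (0, 0)
Constraint values g_i(x) = a_i^T x - b_i:
  g_1((0, -2)) = 2
Stationarity residual: grad f(x) + sum_i lambda_i a_i = (0, 0)
  -> stationarity OK
Primal feasibility (all g_i <= 0): FAILS
Dual feasibility (all lambda_i >= 0): OK
Complementary slackness (lambda_i * g_i(x) = 0 for all i): OK

Verdict: the first failing condition is primal_feasibility -> primal.

primal
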